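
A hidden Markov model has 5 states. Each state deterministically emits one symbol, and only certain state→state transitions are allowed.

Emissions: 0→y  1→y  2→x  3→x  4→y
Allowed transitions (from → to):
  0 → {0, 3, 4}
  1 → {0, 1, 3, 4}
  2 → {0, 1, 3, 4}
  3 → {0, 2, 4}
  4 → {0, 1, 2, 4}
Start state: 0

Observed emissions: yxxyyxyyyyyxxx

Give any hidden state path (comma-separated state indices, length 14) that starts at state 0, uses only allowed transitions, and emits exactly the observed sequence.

  [0] y  {0,1,4}  => 0  start
  [1] x  {2,3}  => 3  0->3 ok
  [2] x  {2,3}  => 2  3->2 ok
  [3] y  {0,1,4}  => 0  2->0 ok
  [4] y  {0,1,4}  => 4  0->4 ok
  [5] x  {2,3}  => 2  4->2 ok
  [6] y  {0,1,4}  => 0  2->0 ok
  [7] y  {0,1,4}  => 4  0->4 ok
  [8] y  {0,1,4}  => 1  4->1 ok
  [9] y  {0,1,4}  => 4  1->4 ok
  [10] y  {0,1,4}  => 1  4->1 ok
  [11] x  {2,3}  => 3  1->3 ok
  [12] x  {2,3}  => 2  3->2 ok
  [13] x  {2,3}  => 3  2->3 ok

0,3,2,0,4,2,0,4,1,4,1,3,2,3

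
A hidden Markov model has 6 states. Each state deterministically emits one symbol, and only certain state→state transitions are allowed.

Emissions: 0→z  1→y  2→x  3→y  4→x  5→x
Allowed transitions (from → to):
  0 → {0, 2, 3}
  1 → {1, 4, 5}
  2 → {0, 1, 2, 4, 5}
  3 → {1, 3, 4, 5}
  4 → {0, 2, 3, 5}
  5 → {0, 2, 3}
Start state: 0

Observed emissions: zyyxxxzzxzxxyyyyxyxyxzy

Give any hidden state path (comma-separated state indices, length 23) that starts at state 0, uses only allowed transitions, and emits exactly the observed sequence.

0,3,1,5,2,4,0,0,2,0,2,4,3,3,1,1,5,3,5,3,5,0,3

  t0 'z' -> {0}, take 0 (start)
  t1 'y' -> {1,3}, take 3 (0->3 ok)
  t2 'y' -> {1,3}, take 1 (3->1 ok)
  t3 'x' -> {2,4,5}, take 5 (1->5 ok)
  t4 'x' -> {2,4,5}, take 2 (5->2 ok)
  t5 'x' -> {2,4,5}, take 4 (2->4 ok)
  t6 'z' -> {0}, take 0 (4->0 ok)
  t7 'z' -> {0}, take 0 (0->0 ok)
  t8 'x' -> {2,4,5}, take 2 (0->2 ok)
  t9 'z' -> {0}, take 0 (2->0 ok)
  t10 'x' -> {2,4,5}, take 2 (0->2 ok)
  t11 'x' -> {2,4,5}, take 4 (2->4 ok)
  t12 'y' -> {1,3}, take 3 (4->3 ok)
  t13 'y' -> {1,3}, take 3 (3->3 ok)
  t14 'y' -> {1,3}, take 1 (3->1 ok)
  t15 'y' -> {1,3}, take 1 (1->1 ok)
  t16 'x' -> {2,4,5}, take 5 (1->5 ok)
  t17 'y' -> {1,3}, take 3 (5->3 ok)
  t18 'x' -> {2,4,5}, take 5 (3->5 ok)
  t19 'y' -> {1,3}, take 3 (5->3 ok)
  t20 'x' -> {2,4,5}, take 5 (3->5 ok)
  t21 'z' -> {0}, take 0 (5->0 ok)
  t22 'y' -> {1,3}, take 3 (0->3 ok)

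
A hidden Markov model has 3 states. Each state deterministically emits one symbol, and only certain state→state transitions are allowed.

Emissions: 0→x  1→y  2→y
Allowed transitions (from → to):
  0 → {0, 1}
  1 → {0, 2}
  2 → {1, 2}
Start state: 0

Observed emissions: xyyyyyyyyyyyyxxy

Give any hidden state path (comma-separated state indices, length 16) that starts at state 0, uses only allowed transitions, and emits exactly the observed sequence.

  pos 0: x in {0}, choose 0; start
  pos 1: y in {1,2}, choose 1; 0->1 ok
  pos 2: y in {1,2}, choose 2; 1->2 ok
  pos 3: y in {1,2}, choose 2; 2->2 ok
  pos 4: y in {1,2}, choose 1; 2->1 ok
  pos 5: y in {1,2}, choose 2; 1->2 ok
  pos 6: y in {1,2}, choose 2; 2->2 ok
  pos 7: y in {1,2}, choose 2; 2->2 ok
  pos 8: y in {1,2}, choose 2; 2->2 ok
  pos 9: y in {1,2}, choose 1; 2->1 ok
  pos 10: y in {1,2}, choose 2; 1->2 ok
  pos 11: y in {1,2}, choose 2; 2->2 ok
  pos 12: y in {1,2}, choose 1; 2->1 ok
  pos 13: x in {0}, choose 0; 1->0 ok
  pos 14: x in {0}, choose 0; 0->0 ok
  pos 15: y in {1,2}, choose 1; 0->1 ok

0,1,2,2,1,2,2,2,2,1,2,2,1,0,0,1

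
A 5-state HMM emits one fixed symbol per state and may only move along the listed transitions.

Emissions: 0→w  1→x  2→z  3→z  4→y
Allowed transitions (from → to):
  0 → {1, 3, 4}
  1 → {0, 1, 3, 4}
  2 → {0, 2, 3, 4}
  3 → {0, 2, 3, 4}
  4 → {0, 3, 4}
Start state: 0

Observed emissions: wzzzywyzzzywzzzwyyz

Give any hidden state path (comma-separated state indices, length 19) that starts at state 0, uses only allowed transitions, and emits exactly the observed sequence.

  0: obs=w cand={0} pick 0 [start]
  1: obs=z cand={2,3} pick 3 [0->3 ok]
  2: obs=z cand={2,3} pick 3 [3->3 ok]
  3: obs=z cand={2,3} pick 2 [3->2 ok]
  4: obs=y cand={4} pick 4 [2->4 ok]
  5: obs=w cand={0} pick 0 [4->0 ok]
  6: obs=y cand={4} pick 4 [0->4 ok]
  7: obs=z cand={2,3} pick 3 [4->3 ok]
  8: obs=z cand={2,3} pick 2 [3->2 ok]
  9: obs=z cand={2,3} pick 3 [2->3 ok]
  10: obs=y cand={4} pick 4 [3->4 ok]
  11: obs=w cand={0} pick 0 [4->0 ok]
  12: obs=z cand={2,3} pick 3 [0->3 ok]
  13: obs=z cand={2,3} pick 2 [3->2 ok]
  14: obs=z cand={2,3} pick 3 [2->3 ok]
  15: obs=w cand={0} pick 0 [3->0 ok]
  16: obs=y cand={4} pick 4 [0->4 ok]
  17: obs=y cand={4} pick 4 [4->4 ok]
  18: obs=z cand={2,3} pick 3 [4->3 ok]

0,3,3,2,4,0,4,3,2,3,4,0,3,2,3,0,4,4,3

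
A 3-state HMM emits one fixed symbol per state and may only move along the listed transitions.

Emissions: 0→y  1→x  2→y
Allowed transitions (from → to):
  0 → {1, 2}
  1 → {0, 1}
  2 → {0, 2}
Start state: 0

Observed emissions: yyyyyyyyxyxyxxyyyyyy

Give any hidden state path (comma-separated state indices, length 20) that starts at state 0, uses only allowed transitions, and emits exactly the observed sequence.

0,2,2,2,0,2,2,0,1,0,1,0,1,1,0,2,0,2,2,0

  t0 'y' -> {0,2}, take 0 (start)
  t1 'y' -> {0,2}, take 2 (0->2 ok)
  t2 'y' -> {0,2}, take 2 (2->2 ok)
  t3 'y' -> {0,2}, take 2 (2->2 ok)
  t4 'y' -> {0,2}, take 0 (2->0 ok)
  t5 'y' -> {0,2}, take 2 (0->2 ok)
  t6 'y' -> {0,2}, take 2 (2->2 ok)
  t7 'y' -> {0,2}, take 0 (2->0 ok)
  t8 'x' -> {1}, take 1 (0->1 ok)
  t9 'y' -> {0,2}, take 0 (1->0 ok)
  t10 'x' -> {1}, take 1 (0->1 ok)
  t11 'y' -> {0,2}, take 0 (1->0 ok)
  t12 'x' -> {1}, take 1 (0->1 ok)
  t13 'x' -> {1}, take 1 (1->1 ok)
  t14 'y' -> {0,2}, take 0 (1->0 ok)
  t15 'y' -> {0,2}, take 2 (0->2 ok)
  t16 'y' -> {0,2}, take 0 (2->0 ok)
  t17 'y' -> {0,2}, take 2 (0->2 ok)
  t18 'y' -> {0,2}, take 2 (2->2 ok)
  t19 'y' -> {0,2}, take 0 (2->0 ok)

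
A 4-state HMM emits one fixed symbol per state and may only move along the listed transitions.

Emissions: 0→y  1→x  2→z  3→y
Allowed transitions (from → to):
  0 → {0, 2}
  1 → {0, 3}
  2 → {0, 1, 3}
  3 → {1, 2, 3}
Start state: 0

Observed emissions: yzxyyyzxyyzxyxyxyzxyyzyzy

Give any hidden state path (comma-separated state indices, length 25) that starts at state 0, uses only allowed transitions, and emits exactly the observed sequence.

0,2,1,3,3,3,2,1,0,0,2,1,3,1,3,1,3,2,1,0,0,2,0,2,3

  t0 'y' -> {0,3}, take 0 (start)
  t1 'z' -> {2}, take 2 (0->2 ok)
  t2 'x' -> {1}, take 1 (2->1 ok)
  t3 'y' -> {0,3}, take 3 (1->3 ok)
  t4 'y' -> {0,3}, take 3 (3->3 ok)
  t5 'y' -> {0,3}, take 3 (3->3 ok)
  t6 'z' -> {2}, take 2 (3->2 ok)
  t7 'x' -> {1}, take 1 (2->1 ok)
  t8 'y' -> {0,3}, take 0 (1->0 ok)
  t9 'y' -> {0,3}, take 0 (0->0 ok)
  t10 'z' -> {2}, take 2 (0->2 ok)
  t11 'x' -> {1}, take 1 (2->1 ok)
  t12 'y' -> {0,3}, take 3 (1->3 ok)
  t13 'x' -> {1}, take 1 (3->1 ok)
  t14 'y' -> {0,3}, take 3 (1->3 ok)
  t15 'x' -> {1}, take 1 (3->1 ok)
  t16 'y' -> {0,3}, take 3 (1->3 ok)
  t17 'z' -> {2}, take 2 (3->2 ok)
  t18 'x' -> {1}, take 1 (2->1 ok)
  t19 'y' -> {0,3}, take 0 (1->0 ok)
  t20 'y' -> {0,3}, take 0 (0->0 ok)
  t21 'z' -> {2}, take 2 (0->2 ok)
  t22 'y' -> {0,3}, take 0 (2->0 ok)
  t23 'z' -> {2}, take 2 (0->2 ok)
  t24 'y' -> {0,3}, take 3 (2->3 ok)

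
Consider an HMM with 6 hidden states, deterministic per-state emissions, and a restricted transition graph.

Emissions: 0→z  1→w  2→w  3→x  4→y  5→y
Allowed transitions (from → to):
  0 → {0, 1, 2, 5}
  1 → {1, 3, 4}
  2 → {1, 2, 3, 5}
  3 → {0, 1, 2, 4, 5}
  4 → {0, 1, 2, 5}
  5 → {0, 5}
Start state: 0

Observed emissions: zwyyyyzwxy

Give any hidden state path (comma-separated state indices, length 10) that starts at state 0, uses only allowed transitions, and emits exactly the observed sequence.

  t0 'z' -> {0}, take 0 (start)
  t1 'w' -> {1,2}, take 2 (0->2 ok)
  t2 'y' -> {4,5}, take 5 (2->5 ok)
  t3 'y' -> {4,5}, take 5 (5->5 ok)
  t4 'y' -> {4,5}, take 5 (5->5 ok)
  t5 'y' -> {4,5}, take 5 (5->5 ok)
  t6 'z' -> {0}, take 0 (5->0 ok)
  t7 'w' -> {1,2}, take 1 (0->1 ok)
  t8 'x' -> {3}, take 3 (1->3 ok)
  t9 'y' -> {4,5}, take 4 (3->4 ok)

0,2,5,5,5,5,0,1,3,4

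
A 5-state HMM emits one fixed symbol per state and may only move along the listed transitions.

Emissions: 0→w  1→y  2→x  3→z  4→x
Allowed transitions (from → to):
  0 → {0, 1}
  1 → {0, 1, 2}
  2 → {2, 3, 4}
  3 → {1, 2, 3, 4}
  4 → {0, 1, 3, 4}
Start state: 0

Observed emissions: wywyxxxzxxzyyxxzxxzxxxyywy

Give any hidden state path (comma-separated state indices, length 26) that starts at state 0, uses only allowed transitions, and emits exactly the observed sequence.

  t0 'w' -> {0}, take 0 (start)
  t1 'y' -> {1}, take 1 (0->1 ok)
  t2 'w' -> {0}, take 0 (1->0 ok)
  t3 'y' -> {1}, take 1 (0->1 ok)
  t4 'x' -> {2,4}, take 2 (1->2 ok)
  t5 'x' -> {2,4}, take 2 (2->2 ok)
  t6 'x' -> {2,4}, take 2 (2->2 ok)
  t7 'z' -> {3}, take 3 (2->3 ok)
  t8 'x' -> {2,4}, take 2 (3->2 ok)
  t9 'x' -> {2,4}, take 2 (2->2 ok)
  t10 'z' -> {3}, take 3 (2->3 ok)
  t11 'y' -> {1}, take 1 (3->1 ok)
  t12 'y' -> {1}, take 1 (1->1 ok)
  t13 'x' -> {2,4}, take 2 (1->2 ok)
  t14 'x' -> {2,4}, take 2 (2->2 ok)
  t15 'z' -> {3}, take 3 (2->3 ok)
  t16 'x' -> {2,4}, take 2 (3->2 ok)
  t17 'x' -> {2,4}, take 2 (2->2 ok)
  t18 'z' -> {3}, take 3 (2->3 ok)
  t19 'x' -> {2,4}, take 2 (3->2 ok)
  t20 'x' -> {2,4}, take 2 (2->2 ok)
  t21 'x' -> {2,4}, take 4 (2->4 ok)
  t22 'y' -> {1}, take 1 (4->1 ok)
  t23 'y' -> {1}, take 1 (1->1 ok)
  t24 'w' -> {0}, take 0 (1->0 ok)
  t25 'y' -> {1}, take 1 (0->1 ok)

0,1,0,1,2,2,2,3,2,2,3,1,1,2,2,3,2,2,3,2,2,4,1,1,0,1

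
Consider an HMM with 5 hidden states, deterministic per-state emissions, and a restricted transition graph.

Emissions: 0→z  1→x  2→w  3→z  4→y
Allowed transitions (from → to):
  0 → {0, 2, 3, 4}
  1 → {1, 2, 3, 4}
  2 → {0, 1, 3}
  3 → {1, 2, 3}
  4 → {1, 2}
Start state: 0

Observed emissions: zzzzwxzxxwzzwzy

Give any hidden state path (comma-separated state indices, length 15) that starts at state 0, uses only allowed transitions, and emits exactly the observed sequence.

0,0,0,0,2,1,3,1,1,2,3,3,2,0,4

  [0] z  {0,3}  => 0  start
  [1] z  {0,3}  => 0  0->0 ok
  [2] z  {0,3}  => 0  0->0 ok
  [3] z  {0,3}  => 0  0->0 ok
  [4] w  {2}  => 2  0->2 ok
  [5] x  {1}  => 1  2->1 ok
  [6] z  {0,3}  => 3  1->3 ok
  [7] x  {1}  => 1  3->1 ok
  [8] x  {1}  => 1  1->1 ok
  [9] w  {2}  => 2  1->2 ok
  [10] z  {0,3}  => 3  2->3 ok
  [11] z  {0,3}  => 3  3->3 ok
  [12] w  {2}  => 2  3->2 ok
  [13] z  {0,3}  => 0  2->0 ok
  [14] y  {4}  => 4  0->4 ok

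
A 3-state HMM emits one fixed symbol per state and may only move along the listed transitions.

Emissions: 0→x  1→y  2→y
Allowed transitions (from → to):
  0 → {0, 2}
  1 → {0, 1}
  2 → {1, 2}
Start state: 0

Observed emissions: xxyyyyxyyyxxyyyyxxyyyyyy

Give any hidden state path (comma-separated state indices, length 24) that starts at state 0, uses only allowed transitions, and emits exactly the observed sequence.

0,0,2,2,2,1,0,2,1,1,0,0,2,2,2,1,0,0,2,2,2,2,2,1

  0: obs=x cand={0} pick 0 [start]
  1: obs=x cand={0} pick 0 [0->0 ok]
  2: obs=y cand={1,2} pick 2 [0->2 ok]
  3: obs=y cand={1,2} pick 2 [2->2 ok]
  4: obs=y cand={1,2} pick 2 [2->2 ok]
  5: obs=y cand={1,2} pick 1 [2->1 ok]
  6: obs=x cand={0} pick 0 [1->0 ok]
  7: obs=y cand={1,2} pick 2 [0->2 ok]
  8: obs=y cand={1,2} pick 1 [2->1 ok]
  9: obs=y cand={1,2} pick 1 [1->1 ok]
  10: obs=x cand={0} pick 0 [1->0 ok]
  11: obs=x cand={0} pick 0 [0->0 ok]
  12: obs=y cand={1,2} pick 2 [0->2 ok]
  13: obs=y cand={1,2} pick 2 [2->2 ok]
  14: obs=y cand={1,2} pick 2 [2->2 ok]
  15: obs=y cand={1,2} pick 1 [2->1 ok]
  16: obs=x cand={0} pick 0 [1->0 ok]
  17: obs=x cand={0} pick 0 [0->0 ok]
  18: obs=y cand={1,2} pick 2 [0->2 ok]
  19: obs=y cand={1,2} pick 2 [2->2 ok]
  20: obs=y cand={1,2} pick 2 [2->2 ok]
  21: obs=y cand={1,2} pick 2 [2->2 ok]
  22: obs=y cand={1,2} pick 2 [2->2 ok]
  23: obs=y cand={1,2} pick 1 [2->1 ok]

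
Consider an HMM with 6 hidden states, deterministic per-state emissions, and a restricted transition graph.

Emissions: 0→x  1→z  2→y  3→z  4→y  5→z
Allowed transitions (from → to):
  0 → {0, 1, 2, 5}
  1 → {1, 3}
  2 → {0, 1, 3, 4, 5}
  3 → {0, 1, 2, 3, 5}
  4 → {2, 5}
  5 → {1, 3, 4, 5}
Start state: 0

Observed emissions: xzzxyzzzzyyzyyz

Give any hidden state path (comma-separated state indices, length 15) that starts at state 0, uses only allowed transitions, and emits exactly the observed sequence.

0,1,3,0,2,5,3,3,5,4,2,5,4,2,5

  t0 'x' -> {0}, take 0 (start)
  t1 'z' -> {1,3,5}, take 1 (0->1 ok)
  t2 'z' -> {1,3,5}, take 3 (1->3 ok)
  t3 'x' -> {0}, take 0 (3->0 ok)
  t4 'y' -> {2,4}, take 2 (0->2 ok)
  t5 'z' -> {1,3,5}, take 5 (2->5 ok)
  t6 'z' -> {1,3,5}, take 3 (5->3 ok)
  t7 'z' -> {1,3,5}, take 3 (3->3 ok)
  t8 'z' -> {1,3,5}, take 5 (3->5 ok)
  t9 'y' -> {2,4}, take 4 (5->4 ok)
  t10 'y' -> {2,4}, take 2 (4->2 ok)
  t11 'z' -> {1,3,5}, take 5 (2->5 ok)
  t12 'y' -> {2,4}, take 4 (5->4 ok)
  t13 'y' -> {2,4}, take 2 (4->2 ok)
  t14 'z' -> {1,3,5}, take 5 (2->5 ok)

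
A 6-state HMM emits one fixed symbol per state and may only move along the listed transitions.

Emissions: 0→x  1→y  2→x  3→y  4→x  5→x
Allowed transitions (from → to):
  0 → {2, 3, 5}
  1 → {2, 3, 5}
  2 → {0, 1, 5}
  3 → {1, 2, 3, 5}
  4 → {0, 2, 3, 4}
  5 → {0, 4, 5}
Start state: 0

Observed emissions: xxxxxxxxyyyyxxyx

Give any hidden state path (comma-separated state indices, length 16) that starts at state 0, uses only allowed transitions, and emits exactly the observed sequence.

0,2,0,2,5,0,5,4,3,3,3,3,5,0,3,5

  0: obs=x cand={0,2,4,5} pick 0 [start]
  1: obs=x cand={0,2,4,5} pick 2 [0->2 ok]
  2: obs=x cand={0,2,4,5} pick 0 [2->0 ok]
  3: obs=x cand={0,2,4,5} pick 2 [0->2 ok]
  4: obs=x cand={0,2,4,5} pick 5 [2->5 ok]
  5: obs=x cand={0,2,4,5} pick 0 [5->0 ok]
  6: obs=x cand={0,2,4,5} pick 5 [0->5 ok]
  7: obs=x cand={0,2,4,5} pick 4 [5->4 ok]
  8: obs=y cand={1,3} pick 3 [4->3 ok]
  9: obs=y cand={1,3} pick 3 [3->3 ok]
  10: obs=y cand={1,3} pick 3 [3->3 ok]
  11: obs=y cand={1,3} pick 3 [3->3 ok]
  12: obs=x cand={0,2,4,5} pick 5 [3->5 ok]
  13: obs=x cand={0,2,4,5} pick 0 [5->0 ok]
  14: obs=y cand={1,3} pick 3 [0->3 ok]
  15: obs=x cand={0,2,4,5} pick 5 [3->5 ok]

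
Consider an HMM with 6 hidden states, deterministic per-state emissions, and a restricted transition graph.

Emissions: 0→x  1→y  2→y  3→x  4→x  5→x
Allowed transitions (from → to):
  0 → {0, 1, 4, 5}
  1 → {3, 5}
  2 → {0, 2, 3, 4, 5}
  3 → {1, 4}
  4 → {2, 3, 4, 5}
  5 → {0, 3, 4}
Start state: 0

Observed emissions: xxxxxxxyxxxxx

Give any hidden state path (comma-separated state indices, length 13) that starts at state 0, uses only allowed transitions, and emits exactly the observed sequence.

0,0,5,3,4,4,3,1,5,4,5,4,3

  t0 'x' -> {0,3,4,5}, take 0 (start)
  t1 'x' -> {0,3,4,5}, take 0 (0->0 ok)
  t2 'x' -> {0,3,4,5}, take 5 (0->5 ok)
  t3 'x' -> {0,3,4,5}, take 3 (5->3 ok)
  t4 'x' -> {0,3,4,5}, take 4 (3->4 ok)
  t5 'x' -> {0,3,4,5}, take 4 (4->4 ok)
  t6 'x' -> {0,3,4,5}, take 3 (4->3 ok)
  t7 'y' -> {1,2}, take 1 (3->1 ok)
  t8 'x' -> {0,3,4,5}, take 5 (1->5 ok)
  t9 'x' -> {0,3,4,5}, take 4 (5->4 ok)
  t10 'x' -> {0,3,4,5}, take 5 (4->5 ok)
  t11 'x' -> {0,3,4,5}, take 4 (5->4 ok)
  t12 'x' -> {0,3,4,5}, take 3 (4->3 ok)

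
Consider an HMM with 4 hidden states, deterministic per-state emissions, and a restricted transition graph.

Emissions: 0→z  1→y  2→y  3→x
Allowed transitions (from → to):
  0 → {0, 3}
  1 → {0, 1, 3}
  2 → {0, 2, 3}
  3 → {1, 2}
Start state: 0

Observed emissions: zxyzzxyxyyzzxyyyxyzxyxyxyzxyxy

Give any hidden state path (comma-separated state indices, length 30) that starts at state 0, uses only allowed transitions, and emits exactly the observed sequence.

  pos 0: z in {0}, choose 0; start
  pos 1: x in {3}, choose 3; 0->3 ok
  pos 2: y in {1,2}, choose 2; 3->2 ok
  pos 3: z in {0}, choose 0; 2->0 ok
  pos 4: z in {0}, choose 0; 0->0 ok
  pos 5: x in {3}, choose 3; 0->3 ok
  pos 6: y in {1,2}, choose 2; 3->2 ok
  pos 7: x in {3}, choose 3; 2->3 ok
  pos 8: y in {1,2}, choose 1; 3->1 ok
  pos 9: y in {1,2}, choose 1; 1->1 ok
  pos 10: z in {0}, choose 0; 1->0 ok
  pos 11: z in {0}, choose 0; 0->0 ok
  pos 12: x in {3}, choose 3; 0->3 ok
  pos 13: y in {1,2}, choose 2; 3->2 ok
  pos 14: y in {1,2}, choose 2; 2->2 ok
  pos 15: y in {1,2}, choose 2; 2->2 ok
  pos 16: x in {3}, choose 3; 2->3 ok
  pos 17: y in {1,2}, choose 1; 3->1 ok
  pos 18: z in {0}, choose 0; 1->0 ok
  pos 19: x in {3}, choose 3; 0->3 ok
  pos 20: y in {1,2}, choose 1; 3->1 ok
  pos 21: x in {3}, choose 3; 1->3 ok
  pos 22: y in {1,2}, choose 1; 3->1 ok
  pos 23: x in {3}, choose 3; 1->3 ok
  pos 24: y in {1,2}, choose 1; 3->1 ok
  pos 25: z in {0}, choose 0; 1->0 ok
  pos 26: x in {3}, choose 3; 0->3 ok
  pos 27: y in {1,2}, choose 1; 3->1 ok
  pos 28: x in {3}, choose 3; 1->3 ok
  pos 29: y in {1,2}, choose 2; 3->2 ok

0,3,2,0,0,3,2,3,1,1,0,0,3,2,2,2,3,1,0,3,1,3,1,3,1,0,3,1,3,2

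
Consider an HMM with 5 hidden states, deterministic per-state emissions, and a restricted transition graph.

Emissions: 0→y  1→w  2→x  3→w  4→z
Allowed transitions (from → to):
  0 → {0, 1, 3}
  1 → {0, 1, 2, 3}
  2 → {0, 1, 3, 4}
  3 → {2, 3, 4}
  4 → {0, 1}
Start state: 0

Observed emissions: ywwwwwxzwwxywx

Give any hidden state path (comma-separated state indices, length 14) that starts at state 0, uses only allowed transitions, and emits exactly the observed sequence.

  0: obs=y cand={0} pick 0 [start]
  1: obs=w cand={1,3} pick 1 [0->1 ok]
  2: obs=w cand={1,3} pick 1 [1->1 ok]
  3: obs=w cand={1,3} pick 3 [1->3 ok]
  4: obs=w cand={1,3} pick 3 [3->3 ok]
  5: obs=w cand={1,3} pick 3 [3->3 ok]
  6: obs=x cand={2} pick 2 [3->2 ok]
  7: obs=z cand={4} pick 4 [2->4 ok]
  8: obs=w cand={1,3} pick 1 [4->1 ok]
  9: obs=w cand={1,3} pick 1 [1->1 ok]
  10: obs=x cand={2} pick 2 [1->2 ok]
  11: obs=y cand={0} pick 0 [2->0 ok]
  12: obs=w cand={1,3} pick 3 [0->3 ok]
  13: obs=x cand={2} pick 2 [3->2 ok]

0,1,1,3,3,3,2,4,1,1,2,0,3,2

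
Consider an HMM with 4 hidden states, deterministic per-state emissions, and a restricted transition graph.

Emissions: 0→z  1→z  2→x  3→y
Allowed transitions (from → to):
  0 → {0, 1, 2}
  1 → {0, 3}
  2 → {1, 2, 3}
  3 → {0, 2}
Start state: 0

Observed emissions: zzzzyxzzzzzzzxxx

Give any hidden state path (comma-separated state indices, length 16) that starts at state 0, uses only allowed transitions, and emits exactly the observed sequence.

  [0] z  {0,1}  => 0  start
  [1] z  {0,1}  => 0  0->0 ok
  [2] z  {0,1}  => 0  0->0 ok
  [3] z  {0,1}  => 1  0->1 ok
  [4] y  {3}  => 3  1->3 ok
  [5] x  {2}  => 2  3->2 ok
  [6] z  {0,1}  => 1  2->1 ok
  [7] z  {0,1}  => 0  1->0 ok
  [8] z  {0,1}  => 1  0->1 ok
  [9] z  {0,1}  => 0  1->0 ok
  [10] z  {0,1}  => 1  0->1 ok
  [11] z  {0,1}  => 0  1->0 ok
  [12] z  {0,1}  => 0  0->0 ok
  [13] x  {2}  => 2  0->2 ok
  [14] x  {2}  => 2  2->2 ok
  [15] x  {2}  => 2  2->2 ok

0,0,0,1,3,2,1,0,1,0,1,0,0,2,2,2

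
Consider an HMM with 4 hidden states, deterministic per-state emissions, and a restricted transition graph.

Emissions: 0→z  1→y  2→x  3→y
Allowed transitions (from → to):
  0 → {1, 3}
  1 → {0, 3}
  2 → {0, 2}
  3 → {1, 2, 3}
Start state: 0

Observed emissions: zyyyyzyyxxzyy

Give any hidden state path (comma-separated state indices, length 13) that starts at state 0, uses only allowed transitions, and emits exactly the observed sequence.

  [0] z  {0}  => 0  start
  [1] y  {1,3}  => 1  0->1 ok
  [2] y  {1,3}  => 3  1->3 ok
  [3] y  {1,3}  => 3  3->3 ok
  [4] y  {1,3}  => 1  3->1 ok
  [5] z  {0}  => 0  1->0 ok
  [6] y  {1,3}  => 1  0->1 ok
  [7] y  {1,3}  => 3  1->3 ok
  [8] x  {2}  => 2  3->2 ok
  [9] x  {2}  => 2  2->2 ok
  [10] z  {0}  => 0  2->0 ok
  [11] y  {1,3}  => 1  0->1 ok
  [12] y  {1,3}  => 3  1->3 ok

0,1,3,3,1,0,1,3,2,2,0,1,3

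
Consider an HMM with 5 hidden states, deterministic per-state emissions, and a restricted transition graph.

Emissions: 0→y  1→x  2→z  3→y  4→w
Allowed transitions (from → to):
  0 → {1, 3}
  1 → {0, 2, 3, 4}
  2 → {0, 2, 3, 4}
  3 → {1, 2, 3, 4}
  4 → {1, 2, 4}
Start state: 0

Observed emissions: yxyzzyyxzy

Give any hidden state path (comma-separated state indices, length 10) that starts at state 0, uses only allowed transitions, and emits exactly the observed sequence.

0,1,3,2,2,0,3,1,2,3

  pos 0: y in {0,3}, choose 0; start
  pos 1: x in {1}, choose 1; 0->1 ok
  pos 2: y in {0,3}, choose 3; 1->3 ok
  pos 3: z in {2}, choose 2; 3->2 ok
  pos 4: z in {2}, choose 2; 2->2 ok
  pos 5: y in {0,3}, choose 0; 2->0 ok
  pos 6: y in {0,3}, choose 3; 0->3 ok
  pos 7: x in {1}, choose 1; 3->1 ok
  pos 8: z in {2}, choose 2; 1->2 ok
  pos 9: y in {0,3}, choose 3; 2->3 ok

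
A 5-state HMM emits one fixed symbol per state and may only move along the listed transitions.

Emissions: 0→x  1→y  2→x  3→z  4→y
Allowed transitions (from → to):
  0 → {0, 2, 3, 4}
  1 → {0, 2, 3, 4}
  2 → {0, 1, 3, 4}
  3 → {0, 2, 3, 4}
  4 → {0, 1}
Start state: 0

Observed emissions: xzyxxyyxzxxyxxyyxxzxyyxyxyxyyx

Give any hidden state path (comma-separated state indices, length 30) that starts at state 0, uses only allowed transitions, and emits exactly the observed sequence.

0,3,4,0,0,4,1,2,3,0,2,4,0,0,4,1,0,0,3,2,4,1,2,4,0,4,0,4,1,2

  0: obs=x cand={0,2} pick 0 [start]
  1: obs=z cand={3} pick 3 [0->3 ok]
  2: obs=y cand={1,4} pick 4 [3->4 ok]
  3: obs=x cand={0,2} pick 0 [4->0 ok]
  4: obs=x cand={0,2} pick 0 [0->0 ok]
  5: obs=y cand={1,4} pick 4 [0->4 ok]
  6: obs=y cand={1,4} pick 1 [4->1 ok]
  7: obs=x cand={0,2} pick 2 [1->2 ok]
  8: obs=z cand={3} pick 3 [2->3 ok]
  9: obs=x cand={0,2} pick 0 [3->0 ok]
  10: obs=x cand={0,2} pick 2 [0->2 ok]
  11: obs=y cand={1,4} pick 4 [2->4 ok]
  12: obs=x cand={0,2} pick 0 [4->0 ok]
  13: obs=x cand={0,2} pick 0 [0->0 ok]
  14: obs=y cand={1,4} pick 4 [0->4 ok]
  15: obs=y cand={1,4} pick 1 [4->1 ok]
  16: obs=x cand={0,2} pick 0 [1->0 ok]
  17: obs=x cand={0,2} pick 0 [0->0 ok]
  18: obs=z cand={3} pick 3 [0->3 ok]
  19: obs=x cand={0,2} pick 2 [3->2 ok]
  20: obs=y cand={1,4} pick 4 [2->4 ok]
  21: obs=y cand={1,4} pick 1 [4->1 ok]
  22: obs=x cand={0,2} pick 2 [1->2 ok]
  23: obs=y cand={1,4} pick 4 [2->4 ok]
  24: obs=x cand={0,2} pick 0 [4->0 ok]
  25: obs=y cand={1,4} pick 4 [0->4 ok]
  26: obs=x cand={0,2} pick 0 [4->0 ok]
  27: obs=y cand={1,4} pick 4 [0->4 ok]
  28: obs=y cand={1,4} pick 1 [4->1 ok]
  29: obs=x cand={0,2} pick 2 [1->2 ok]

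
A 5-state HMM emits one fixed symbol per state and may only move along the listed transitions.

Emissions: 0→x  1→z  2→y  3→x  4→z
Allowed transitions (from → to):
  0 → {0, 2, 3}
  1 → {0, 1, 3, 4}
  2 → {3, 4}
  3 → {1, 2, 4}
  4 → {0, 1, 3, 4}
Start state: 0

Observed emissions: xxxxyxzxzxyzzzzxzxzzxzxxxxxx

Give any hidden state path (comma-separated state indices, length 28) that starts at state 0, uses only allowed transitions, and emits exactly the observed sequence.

  [0] x  {0,3}  => 0  start
  [1] x  {0,3}  => 0  0->0 ok
  [2] x  {0,3}  => 0  0->0 ok
  [3] x  {0,3}  => 3  0->3 ok
  [4] y  {2}  => 2  3->2 ok
  [5] x  {0,3}  => 3  2->3 ok
  [6] z  {1,4}  => 4  3->4 ok
  [7] x  {0,3}  => 3  4->3 ok
  [8] z  {1,4}  => 1  3->1 ok
  [9] x  {0,3}  => 0  1->0 ok
  [10] y  {2}  => 2  0->2 ok
  [11] z  {1,4}  => 4  2->4 ok
  [12] z  {1,4}  => 4  4->4 ok
  [13] z  {1,4}  => 4  4->4 ok
  [14] z  {1,4}  => 1  4->1 ok
  [15] x  {0,3}  => 3  1->3 ok
  [16] z  {1,4}  => 1  3->1 ok
  [17] x  {0,3}  => 3  1->3 ok
  [18] z  {1,4}  => 1  3->1 ok
  [19] z  {1,4}  => 1  1->1 ok
  [20] x  {0,3}  => 3  1->3 ok
  [21] z  {1,4}  => 4  3->4 ok
  [22] x  {0,3}  => 0  4->0 ok
  [23] x  {0,3}  => 0  0->0 ok
  [24] x  {0,3}  => 0  0->0 ok
  [25] x  {0,3}  => 0  0->0 ok
  [26] x  {0,3}  => 0  0->0 ok
  [27] x  {0,3}  => 3  0->3 ok

0,0,0,3,2,3,4,3,1,0,2,4,4,4,1,3,1,3,1,1,3,4,0,0,0,0,0,3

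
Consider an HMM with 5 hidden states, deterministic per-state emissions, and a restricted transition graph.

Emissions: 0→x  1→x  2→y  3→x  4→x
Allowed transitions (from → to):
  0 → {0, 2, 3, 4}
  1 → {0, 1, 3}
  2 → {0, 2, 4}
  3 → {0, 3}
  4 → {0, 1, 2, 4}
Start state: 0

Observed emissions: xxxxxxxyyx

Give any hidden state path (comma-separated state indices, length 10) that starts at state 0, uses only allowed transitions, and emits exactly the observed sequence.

  [0] x  {0,1,3,4}  => 0  start
  [1] x  {0,1,3,4}  => 4  0->4 ok
  [2] x  {0,1,3,4}  => 1  4->1 ok
  [3] x  {0,1,3,4}  => 0  1->0 ok
  [4] x  {0,1,3,4}  => 4  0->4 ok
  [5] x  {0,1,3,4}  => 0  4->0 ok
  [6] x  {0,1,3,4}  => 0  0->0 ok
  [7] y  {2}  => 2  0->2 ok
  [8] y  {2}  => 2  2->2 ok
  [9] x  {0,1,3,4}  => 0  2->0 ok

0,4,1,0,4,0,0,2,2,0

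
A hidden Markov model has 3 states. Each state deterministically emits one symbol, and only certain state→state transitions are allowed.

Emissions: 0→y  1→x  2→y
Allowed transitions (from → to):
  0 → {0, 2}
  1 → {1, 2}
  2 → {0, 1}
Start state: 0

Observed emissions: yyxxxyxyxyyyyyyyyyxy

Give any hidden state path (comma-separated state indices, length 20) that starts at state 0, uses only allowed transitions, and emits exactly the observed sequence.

  pos 0: y in {0,2}, choose 0; start
  pos 1: y in {0,2}, choose 2; 0->2 ok
  pos 2: x in {1}, choose 1; 2->1 ok
  pos 3: x in {1}, choose 1; 1->1 ok
  pos 4: x in {1}, choose 1; 1->1 ok
  pos 5: y in {0,2}, choose 2; 1->2 ok
  pos 6: x in {1}, choose 1; 2->1 ok
  pos 7: y in {0,2}, choose 2; 1->2 ok
  pos 8: x in {1}, choose 1; 2->1 ok
  pos 9: y in {0,2}, choose 2; 1->2 ok
  pos 10: y in {0,2}, choose 0; 2->0 ok
  pos 11: y in {0,2}, choose 0; 0->0 ok
  pos 12: y in {0,2}, choose 0; 0->0 ok
  pos 13: y in {0,2}, choose 2; 0->2 ok
  pos 14: y in {0,2}, choose 0; 2->0 ok
  pos 15: y in {0,2}, choose 0; 0->0 ok
  pos 16: y in {0,2}, choose 0; 0->0 ok
  pos 17: y in {0,2}, choose 2; 0->2 ok
  pos 18: x in {1}, choose 1; 2->1 ok
  pos 19: y in {0,2}, choose 2; 1->2 ok

0,2,1,1,1,2,1,2,1,2,0,0,0,2,0,0,0,2,1,2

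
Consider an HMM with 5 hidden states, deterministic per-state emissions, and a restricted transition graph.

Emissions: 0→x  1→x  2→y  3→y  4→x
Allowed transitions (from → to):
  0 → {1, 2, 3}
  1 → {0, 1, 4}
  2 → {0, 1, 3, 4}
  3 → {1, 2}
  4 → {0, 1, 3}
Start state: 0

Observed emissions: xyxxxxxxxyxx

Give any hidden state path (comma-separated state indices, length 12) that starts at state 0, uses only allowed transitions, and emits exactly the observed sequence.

0,3,1,0,1,0,1,1,0,2,0,1

  t0 'x' -> {0,1,4}, take 0 (start)
  t1 'y' -> {2,3}, take 3 (0->3 ok)
  t2 'x' -> {0,1,4}, take 1 (3->1 ok)
  t3 'x' -> {0,1,4}, take 0 (1->0 ok)
  t4 'x' -> {0,1,4}, take 1 (0->1 ok)
  t5 'x' -> {0,1,4}, take 0 (1->0 ok)
  t6 'x' -> {0,1,4}, take 1 (0->1 ok)
  t7 'x' -> {0,1,4}, take 1 (1->1 ok)
  t8 'x' -> {0,1,4}, take 0 (1->0 ok)
  t9 'y' -> {2,3}, take 2 (0->2 ok)
  t10 'x' -> {0,1,4}, take 0 (2->0 ok)
  t11 'x' -> {0,1,4}, take 1 (0->1 ok)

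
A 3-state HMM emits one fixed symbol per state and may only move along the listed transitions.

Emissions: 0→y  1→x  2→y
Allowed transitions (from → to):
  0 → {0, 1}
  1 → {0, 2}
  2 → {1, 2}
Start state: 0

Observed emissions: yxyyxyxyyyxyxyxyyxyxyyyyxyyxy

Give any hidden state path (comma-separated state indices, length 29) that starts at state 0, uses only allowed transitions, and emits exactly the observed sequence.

  t0 'y' -> {0,2}, take 0 (start)
  t1 'x' -> {1}, take 1 (0->1 ok)
  t2 'y' -> {0,2}, take 0 (1->0 ok)
  t3 'y' -> {0,2}, take 0 (0->0 ok)
  t4 'x' -> {1}, take 1 (0->1 ok)
  t5 'y' -> {0,2}, take 2 (1->2 ok)
  t6 'x' -> {1}, take 1 (2->1 ok)
  t7 'y' -> {0,2}, take 2 (1->2 ok)
  t8 'y' -> {0,2}, take 2 (2->2 ok)
  t9 'y' -> {0,2}, take 2 (2->2 ok)
  t10 'x' -> {1}, take 1 (2->1 ok)
  t11 'y' -> {0,2}, take 0 (1->0 ok)
  t12 'x' -> {1}, take 1 (0->1 ok)
  t13 'y' -> {0,2}, take 0 (1->0 ok)
  t14 'x' -> {1}, take 1 (0->1 ok)
  t15 'y' -> {0,2}, take 2 (1->2 ok)
  t16 'y' -> {0,2}, take 2 (2->2 ok)
  t17 'x' -> {1}, take 1 (2->1 ok)
  t18 'y' -> {0,2}, take 2 (1->2 ok)
  t19 'x' -> {1}, take 1 (2->1 ok)
  t20 'y' -> {0,2}, take 0 (1->0 ok)
  t21 'y' -> {0,2}, take 0 (0->0 ok)
  t22 'y' -> {0,2}, take 0 (0->0 ok)
  t23 'y' -> {0,2}, take 0 (0->0 ok)
  t24 'x' -> {1}, take 1 (0->1 ok)
  t25 'y' -> {0,2}, take 0 (1->0 ok)
  t26 'y' -> {0,2}, take 0 (0->0 ok)
  t27 'x' -> {1}, take 1 (0->1 ok)
  t28 'y' -> {0,2}, take 2 (1->2 ok)

0,1,0,0,1,2,1,2,2,2,1,0,1,0,1,2,2,1,2,1,0,0,0,0,1,0,0,1,2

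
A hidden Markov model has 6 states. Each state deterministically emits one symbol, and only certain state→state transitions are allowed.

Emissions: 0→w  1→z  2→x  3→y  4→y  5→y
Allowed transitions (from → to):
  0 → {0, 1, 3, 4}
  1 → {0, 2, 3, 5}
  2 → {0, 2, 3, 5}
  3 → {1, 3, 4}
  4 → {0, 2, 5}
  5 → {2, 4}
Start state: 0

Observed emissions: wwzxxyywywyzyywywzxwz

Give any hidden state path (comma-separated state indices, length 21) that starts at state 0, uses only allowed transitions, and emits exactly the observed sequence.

0,0,1,2,2,3,4,0,4,0,3,1,3,4,0,4,0,1,2,0,1

  [0] w  {0}  => 0  start
  [1] w  {0}  => 0  0->0 ok
  [2] z  {1}  => 1  0->1 ok
  [3] x  {2}  => 2  1->2 ok
  [4] x  {2}  => 2  2->2 ok
  [5] y  {3,4,5}  => 3  2->3 ok
  [6] y  {3,4,5}  => 4  3->4 ok
  [7] w  {0}  => 0  4->0 ok
  [8] y  {3,4,5}  => 4  0->4 ok
  [9] w  {0}  => 0  4->0 ok
  [10] y  {3,4,5}  => 3  0->3 ok
  [11] z  {1}  => 1  3->1 ok
  [12] y  {3,4,5}  => 3  1->3 ok
  [13] y  {3,4,5}  => 4  3->4 ok
  [14] w  {0}  => 0  4->0 ok
  [15] y  {3,4,5}  => 4  0->4 ok
  [16] w  {0}  => 0  4->0 ok
  [17] z  {1}  => 1  0->1 ok
  [18] x  {2}  => 2  1->2 ok
  [19] w  {0}  => 0  2->0 ok
  [20] z  {1}  => 1  0->1 ok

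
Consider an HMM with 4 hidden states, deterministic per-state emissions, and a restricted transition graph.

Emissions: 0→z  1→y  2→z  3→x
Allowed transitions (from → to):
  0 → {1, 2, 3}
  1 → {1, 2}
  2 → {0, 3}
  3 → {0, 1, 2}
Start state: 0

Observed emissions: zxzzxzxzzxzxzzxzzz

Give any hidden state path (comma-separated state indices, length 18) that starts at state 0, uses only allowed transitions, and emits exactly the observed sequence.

0,3,0,2,3,2,3,0,2,3,2,3,2,0,3,0,2,0

  [0] z  {0,2}  => 0  start
  [1] x  {3}  => 3  0->3 ok
  [2] z  {0,2}  => 0  3->0 ok
  [3] z  {0,2}  => 2  0->2 ok
  [4] x  {3}  => 3  2->3 ok
  [5] z  {0,2}  => 2  3->2 ok
  [6] x  {3}  => 3  2->3 ok
  [7] z  {0,2}  => 0  3->0 ok
  [8] z  {0,2}  => 2  0->2 ok
  [9] x  {3}  => 3  2->3 ok
  [10] z  {0,2}  => 2  3->2 ok
  [11] x  {3}  => 3  2->3 ok
  [12] z  {0,2}  => 2  3->2 ok
  [13] z  {0,2}  => 0  2->0 ok
  [14] x  {3}  => 3  0->3 ok
  [15] z  {0,2}  => 0  3->0 ok
  [16] z  {0,2}  => 2  0->2 ok
  [17] z  {0,2}  => 0  2->0 ok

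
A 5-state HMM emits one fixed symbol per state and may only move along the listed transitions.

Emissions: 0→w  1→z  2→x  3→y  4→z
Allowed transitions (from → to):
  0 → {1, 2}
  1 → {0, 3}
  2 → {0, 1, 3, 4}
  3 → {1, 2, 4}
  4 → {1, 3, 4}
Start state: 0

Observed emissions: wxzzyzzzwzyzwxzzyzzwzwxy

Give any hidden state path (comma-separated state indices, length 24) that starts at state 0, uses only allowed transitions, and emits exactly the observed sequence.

0,2,4,4,3,4,4,1,0,1,3,1,0,2,4,4,3,4,1,0,1,0,2,3

  [0] w  {0}  => 0  start
  [1] x  {2}  => 2  0->2 ok
  [2] z  {1,4}  => 4  2->4 ok
  [3] z  {1,4}  => 4  4->4 ok
  [4] y  {3}  => 3  4->3 ok
  [5] z  {1,4}  => 4  3->4 ok
  [6] z  {1,4}  => 4  4->4 ok
  [7] z  {1,4}  => 1  4->1 ok
  [8] w  {0}  => 0  1->0 ok
  [9] z  {1,4}  => 1  0->1 ok
  [10] y  {3}  => 3  1->3 ok
  [11] z  {1,4}  => 1  3->1 ok
  [12] w  {0}  => 0  1->0 ok
  [13] x  {2}  => 2  0->2 ok
  [14] z  {1,4}  => 4  2->4 ok
  [15] z  {1,4}  => 4  4->4 ok
  [16] y  {3}  => 3  4->3 ok
  [17] z  {1,4}  => 4  3->4 ok
  [18] z  {1,4}  => 1  4->1 ok
  [19] w  {0}  => 0  1->0 ok
  [20] z  {1,4}  => 1  0->1 ok
  [21] w  {0}  => 0  1->0 ok
  [22] x  {2}  => 2  0->2 ok
  [23] y  {3}  => 3  2->3 ok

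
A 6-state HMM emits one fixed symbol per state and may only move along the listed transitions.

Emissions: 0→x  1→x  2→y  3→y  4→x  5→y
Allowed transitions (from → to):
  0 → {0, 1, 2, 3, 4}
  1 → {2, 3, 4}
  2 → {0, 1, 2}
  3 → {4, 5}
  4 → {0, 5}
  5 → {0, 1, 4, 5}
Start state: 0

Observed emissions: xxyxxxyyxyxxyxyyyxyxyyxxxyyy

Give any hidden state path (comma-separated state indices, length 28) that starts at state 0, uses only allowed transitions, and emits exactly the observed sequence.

  0: obs=x cand={0,1,4} pick 0 [start]
  1: obs=x cand={0,1,4} pick 4 [0->4 ok]
  2: obs=y cand={2,3,5} pick 5 [4->5 ok]
  3: obs=x cand={0,1,4} pick 4 [5->4 ok]
  4: obs=x cand={0,1,4} pick 0 [4->0 ok]
  5: obs=x cand={0,1,4} pick 1 [0->1 ok]
  6: obs=y cand={2,3,5} pick 2 [1->2 ok]
  7: obs=y cand={2,3,5} pick 2 [2->2 ok]
  8: obs=x cand={0,1,4} pick 1 [2->1 ok]
  9: obs=y cand={2,3,5} pick 3 [1->3 ok]
  10: obs=x cand={0,1,4} pick 4 [3->4 ok]
  11: obs=x cand={0,1,4} pick 0 [4->0 ok]
  12: obs=y cand={2,3,5} pick 2 [0->2 ok]
  13: obs=x cand={0,1,4} pick 1 [2->1 ok]
  14: obs=y cand={2,3,5} pick 3 [1->3 ok]
  15: obs=y cand={2,3,5} pick 5 [3->5 ok]
  16: obs=y cand={2,3,5} pick 5 [5->5 ok]
  17: obs=x cand={0,1,4} pick 1 [5->1 ok]
  18: obs=y cand={2,3,5} pick 2 [1->2 ok]
  19: obs=x cand={0,1,4} pick 1 [2->1 ok]
  20: obs=y cand={2,3,5} pick 3 [1->3 ok]
  21: obs=y cand={2,3,5} pick 5 [3->5 ok]
  22: obs=x cand={0,1,4} pick 4 [5->4 ok]
  23: obs=x cand={0,1,4} pick 0 [4->0 ok]
  24: obs=x cand={0,1,4} pick 4 [0->4 ok]
  25: obs=y cand={2,3,5} pick 5 [4->5 ok]
  26: obs=y cand={2,3,5} pick 5 [5->5 ok]
  27: obs=y cand={2,3,5} pick 5 [5->5 ok]

0,4,5,4,0,1,2,2,1,3,4,0,2,1,3,5,5,1,2,1,3,5,4,0,4,5,5,5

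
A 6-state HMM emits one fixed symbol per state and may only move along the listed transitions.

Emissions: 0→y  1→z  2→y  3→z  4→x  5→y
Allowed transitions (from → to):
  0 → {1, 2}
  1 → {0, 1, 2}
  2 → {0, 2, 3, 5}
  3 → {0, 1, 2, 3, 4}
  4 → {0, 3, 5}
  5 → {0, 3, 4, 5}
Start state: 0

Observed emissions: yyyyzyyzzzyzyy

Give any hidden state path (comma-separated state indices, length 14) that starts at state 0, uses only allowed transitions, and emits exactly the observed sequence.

  0: obs=y cand={0,2,5} pick 0 [start]
  1: obs=y cand={0,2,5} pick 2 [0->2 ok]
  2: obs=y cand={0,2,5} pick 5 [2->5 ok]
  3: obs=y cand={0,2,5} pick 0 [5->0 ok]
  4: obs=z cand={1,3} pick 1 [0->1 ok]
  5: obs=y cand={0,2,5} pick 0 [1->0 ok]
  6: obs=y cand={0,2,5} pick 2 [0->2 ok]
  7: obs=z cand={1,3} pick 3 [2->3 ok]
  8: obs=z cand={1,3} pick 3 [3->3 ok]
  9: obs=z cand={1,3} pick 3 [3->3 ok]
  10: obs=y cand={0,2,5} pick 0 [3->0 ok]
  11: obs=z cand={1,3} pick 1 [0->1 ok]
  12: obs=y cand={0,2,5} pick 2 [1->2 ok]
  13: obs=y cand={0,2,5} pick 0 [2->0 ok]

0,2,5,0,1,0,2,3,3,3,0,1,2,0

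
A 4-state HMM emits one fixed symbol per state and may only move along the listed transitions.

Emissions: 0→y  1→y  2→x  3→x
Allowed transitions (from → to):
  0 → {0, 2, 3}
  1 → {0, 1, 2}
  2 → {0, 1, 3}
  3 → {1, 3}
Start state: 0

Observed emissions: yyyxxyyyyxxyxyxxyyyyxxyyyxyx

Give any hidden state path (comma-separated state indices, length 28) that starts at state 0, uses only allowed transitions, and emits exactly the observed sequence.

0,0,0,3,3,1,1,1,1,2,3,1,2,0,2,3,1,0,0,0,2,3,1,0,0,2,0,2

  pos 0: y in {0,1}, choose 0; start
  pos 1: y in {0,1}, choose 0; 0->0 ok
  pos 2: y in {0,1}, choose 0; 0->0 ok
  pos 3: x in {2,3}, choose 3; 0->3 ok
  pos 4: x in {2,3}, choose 3; 3->3 ok
  pos 5: y in {0,1}, choose 1; 3->1 ok
  pos 6: y in {0,1}, choose 1; 1->1 ok
  pos 7: y in {0,1}, choose 1; 1->1 ok
  pos 8: y in {0,1}, choose 1; 1->1 ok
  pos 9: x in {2,3}, choose 2; 1->2 ok
  pos 10: x in {2,3}, choose 3; 2->3 ok
  pos 11: y in {0,1}, choose 1; 3->1 ok
  pos 12: x in {2,3}, choose 2; 1->2 ok
  pos 13: y in {0,1}, choose 0; 2->0 ok
  pos 14: x in {2,3}, choose 2; 0->2 ok
  pos 15: x in {2,3}, choose 3; 2->3 ok
  pos 16: y in {0,1}, choose 1; 3->1 ok
  pos 17: y in {0,1}, choose 0; 1->0 ok
  pos 18: y in {0,1}, choose 0; 0->0 ok
  pos 19: y in {0,1}, choose 0; 0->0 ok
  pos 20: x in {2,3}, choose 2; 0->2 ok
  pos 21: x in {2,3}, choose 3; 2->3 ok
  pos 22: y in {0,1}, choose 1; 3->1 ok
  pos 23: y in {0,1}, choose 0; 1->0 ok
  pos 24: y in {0,1}, choose 0; 0->0 ok
  pos 25: x in {2,3}, choose 2; 0->2 ok
  pos 26: y in {0,1}, choose 0; 2->0 ok
  pos 27: x in {2,3}, choose 2; 0->2 ok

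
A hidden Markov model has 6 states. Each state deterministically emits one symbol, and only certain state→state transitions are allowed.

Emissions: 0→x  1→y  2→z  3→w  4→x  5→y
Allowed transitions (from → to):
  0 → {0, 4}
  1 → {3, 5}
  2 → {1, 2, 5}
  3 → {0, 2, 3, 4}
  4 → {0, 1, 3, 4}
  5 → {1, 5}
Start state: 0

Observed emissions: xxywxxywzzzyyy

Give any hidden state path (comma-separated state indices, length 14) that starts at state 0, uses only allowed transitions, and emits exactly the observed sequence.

  [0] x  {0,4}  => 0  start
  [1] x  {0,4}  => 4  0->4 ok
  [2] y  {1,5}  => 1  4->1 ok
  [3] w  {3}  => 3  1->3 ok
  [4] x  {0,4}  => 0  3->0 ok
  [5] x  {0,4}  => 4  0->4 ok
  [6] y  {1,5}  => 1  4->1 ok
  [7] w  {3}  => 3  1->3 ok
  [8] z  {2}  => 2  3->2 ok
  [9] z  {2}  => 2  2->2 ok
  [10] z  {2}  => 2  2->2 ok
  [11] y  {1,5}  => 1  2->1 ok
  [12] y  {1,5}  => 5  1->5 ok
  [13] y  {1,5}  => 1  5->1 ok

0,4,1,3,0,4,1,3,2,2,2,1,5,1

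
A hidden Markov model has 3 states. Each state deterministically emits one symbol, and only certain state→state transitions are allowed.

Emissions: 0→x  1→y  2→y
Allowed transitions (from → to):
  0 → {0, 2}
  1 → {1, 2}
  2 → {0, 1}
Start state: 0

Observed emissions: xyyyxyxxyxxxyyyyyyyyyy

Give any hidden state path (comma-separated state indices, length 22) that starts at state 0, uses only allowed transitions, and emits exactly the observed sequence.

0,2,1,2,0,2,0,0,2,0,0,0,2,1,2,1,1,2,1,1,1,2

  t0 'x' -> {0}, take 0 (start)
  t1 'y' -> {1,2}, take 2 (0->2 ok)
  t2 'y' -> {1,2}, take 1 (2->1 ok)
  t3 'y' -> {1,2}, take 2 (1->2 ok)
  t4 'x' -> {0}, take 0 (2->0 ok)
  t5 'y' -> {1,2}, take 2 (0->2 ok)
  t6 'x' -> {0}, take 0 (2->0 ok)
  t7 'x' -> {0}, take 0 (0->0 ok)
  t8 'y' -> {1,2}, take 2 (0->2 ok)
  t9 'x' -> {0}, take 0 (2->0 ok)
  t10 'x' -> {0}, take 0 (0->0 ok)
  t11 'x' -> {0}, take 0 (0->0 ok)
  t12 'y' -> {1,2}, take 2 (0->2 ok)
  t13 'y' -> {1,2}, take 1 (2->1 ok)
  t14 'y' -> {1,2}, take 2 (1->2 ok)
  t15 'y' -> {1,2}, take 1 (2->1 ok)
  t16 'y' -> {1,2}, take 1 (1->1 ok)
  t17 'y' -> {1,2}, take 2 (1->2 ok)
  t18 'y' -> {1,2}, take 1 (2->1 ok)
  t19 'y' -> {1,2}, take 1 (1->1 ok)
  t20 'y' -> {1,2}, take 1 (1->1 ok)
  t21 'y' -> {1,2}, take 2 (1->2 ok)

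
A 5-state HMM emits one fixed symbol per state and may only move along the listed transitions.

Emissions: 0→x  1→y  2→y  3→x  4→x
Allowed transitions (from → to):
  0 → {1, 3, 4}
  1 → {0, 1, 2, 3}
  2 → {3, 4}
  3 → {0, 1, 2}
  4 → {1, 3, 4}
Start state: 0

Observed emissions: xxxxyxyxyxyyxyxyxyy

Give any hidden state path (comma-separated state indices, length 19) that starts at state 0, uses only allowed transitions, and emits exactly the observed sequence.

0,4,4,4,1,0,1,3,2,3,1,1,0,1,0,1,3,1,1

  pos 0: x in {0,3,4}, choose 0; start
  pos 1: x in {0,3,4}, choose 4; 0->4 ok
  pos 2: x in {0,3,4}, choose 4; 4->4 ok
  pos 3: x in {0,3,4}, choose 4; 4->4 ok
  pos 4: y in {1,2}, choose 1; 4->1 ok
  pos 5: x in {0,3,4}, choose 0; 1->0 ok
  pos 6: y in {1,2}, choose 1; 0->1 ok
  pos 7: x in {0,3,4}, choose 3; 1->3 ok
  pos 8: y in {1,2}, choose 2; 3->2 ok
  pos 9: x in {0,3,4}, choose 3; 2->3 ok
  pos 10: y in {1,2}, choose 1; 3->1 ok
  pos 11: y in {1,2}, choose 1; 1->1 ok
  pos 12: x in {0,3,4}, choose 0; 1->0 ok
  pos 13: y in {1,2}, choose 1; 0->1 ok
  pos 14: x in {0,3,4}, choose 0; 1->0 ok
  pos 15: y in {1,2}, choose 1; 0->1 ok
  pos 16: x in {0,3,4}, choose 3; 1->3 ok
  pos 17: y in {1,2}, choose 1; 3->1 ok
  pos 18: y in {1,2}, choose 1; 1->1 ok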